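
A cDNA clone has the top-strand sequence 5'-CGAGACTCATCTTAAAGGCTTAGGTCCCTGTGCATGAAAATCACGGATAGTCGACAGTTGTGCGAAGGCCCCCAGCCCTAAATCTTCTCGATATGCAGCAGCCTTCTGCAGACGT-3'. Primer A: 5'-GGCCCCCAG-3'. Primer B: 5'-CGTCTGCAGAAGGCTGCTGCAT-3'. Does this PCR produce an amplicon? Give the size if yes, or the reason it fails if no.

Yes — a 48 bp product.

Primer A (GGCCCCCAG) matches the top strand at positions 67–75; it acts as a forward primer.
Primer B's reverse complement is ATGCAGCAGCCTTCTGCAGACG, matching the top strand at positions 93–114; it acts as a reverse primer.
The 3' ends face each other across positions 67–114, giving a 48 bp product.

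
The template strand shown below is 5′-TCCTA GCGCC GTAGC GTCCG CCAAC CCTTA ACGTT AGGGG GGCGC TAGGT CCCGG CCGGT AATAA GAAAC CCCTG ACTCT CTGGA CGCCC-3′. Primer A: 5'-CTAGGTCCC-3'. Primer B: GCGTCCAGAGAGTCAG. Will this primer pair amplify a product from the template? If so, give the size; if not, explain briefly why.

Yes — a 44 bp product.

Primer A (CTAGGTCCC) matches the top strand at positions 45–53; it acts as a forward primer.
Primer B's reverse complement is CTGACTCTCTGGACGC, matching the top strand at positions 73–88; it acts as a reverse primer.
The 3' ends face each other across positions 45–88, giving a 44 bp product.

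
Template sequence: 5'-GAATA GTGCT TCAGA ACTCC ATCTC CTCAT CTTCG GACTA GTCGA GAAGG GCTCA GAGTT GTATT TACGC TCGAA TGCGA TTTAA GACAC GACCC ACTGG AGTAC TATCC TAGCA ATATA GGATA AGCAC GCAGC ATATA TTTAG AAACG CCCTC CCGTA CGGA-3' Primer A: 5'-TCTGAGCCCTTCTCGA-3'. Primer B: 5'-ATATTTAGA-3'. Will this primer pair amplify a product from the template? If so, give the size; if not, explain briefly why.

Primer A (TCTGAGCCCTTCTCGA) has reverse complement TCGAGAAGGGCTCAGA, which matches the top strand at positions 42–57; primer A anneals to the top strand there with its 3' end pointing upstream toward position 42.
Primer B (ATATTTAGA) matches the top strand directly at positions 138–146; it anneals to the bottom strand with its 3' end pointing downstream toward position 146.
The 3' ends diverge (primer A extends toward position 1, primer B toward position 164), so the primers never converge on a shared product.

No product — the primers' 3' ends point away from each other.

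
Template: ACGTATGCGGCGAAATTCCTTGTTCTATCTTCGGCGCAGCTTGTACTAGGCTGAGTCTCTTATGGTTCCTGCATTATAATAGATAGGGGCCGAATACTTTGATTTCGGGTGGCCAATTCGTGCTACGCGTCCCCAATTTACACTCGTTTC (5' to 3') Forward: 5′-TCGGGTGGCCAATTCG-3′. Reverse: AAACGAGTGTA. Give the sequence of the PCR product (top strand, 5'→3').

Forward primer TCGGGTGGCCAATTCG is found on the top strand at positions 105–120.
Reverse complement of the reverse primer: TACACTCGTTT. This occurs on the top strand at positions 139–149.
The product is the template from position 105 through 149 (45 bp).

5'-TCGGGTGGCCAATTCGTGCTACGCGTCCCCAATTTACACTCGTTT-3'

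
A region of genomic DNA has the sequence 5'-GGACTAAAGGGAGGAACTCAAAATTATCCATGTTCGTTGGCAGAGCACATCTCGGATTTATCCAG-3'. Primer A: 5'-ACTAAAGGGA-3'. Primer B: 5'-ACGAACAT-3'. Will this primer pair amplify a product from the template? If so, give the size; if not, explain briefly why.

Primer A (ACTAAAGGGA) matches the top strand at positions 3–12; it acts as a forward primer.
Primer B's reverse complement is ATGTTCGT, matching the top strand at positions 30–37; it acts as a reverse primer.
The 3' ends face each other across positions 3–37, giving a 35 bp product.

Yes — a 35 bp product.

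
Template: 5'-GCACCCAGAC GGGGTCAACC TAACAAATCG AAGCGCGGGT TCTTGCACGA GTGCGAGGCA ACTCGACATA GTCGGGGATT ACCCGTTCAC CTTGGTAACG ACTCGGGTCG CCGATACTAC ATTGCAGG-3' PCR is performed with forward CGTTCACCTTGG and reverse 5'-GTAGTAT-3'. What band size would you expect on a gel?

37 bp

Scanning the template, CGTTCACCTTGG occurs at positions 84–95; this primer anneals to the bottom strand there with its 3' end pointing downstream.
Reverse complement of the reverse primer: ATACTAC. This occurs on the top strand at positions 114–120.
Product length = (reverse-primer end) − (forward-primer start) + 1 = 120 − 84 + 1 = 37 bp.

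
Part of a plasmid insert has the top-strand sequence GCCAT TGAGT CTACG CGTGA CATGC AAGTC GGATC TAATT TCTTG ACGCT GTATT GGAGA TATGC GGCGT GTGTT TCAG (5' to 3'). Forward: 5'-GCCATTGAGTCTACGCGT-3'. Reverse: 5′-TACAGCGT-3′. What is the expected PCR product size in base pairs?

Scanning the template, GCCATTGAGTCTACGCGT occurs at positions 1–18; this primer anneals to the bottom strand there with its 3' end pointing downstream.
Taking the reverse complement of TACAGCGT gives ACGCTGTA, found at positions 46–53 on the template; the primer anneals here to the top strand with its 3' end pointing upstream.
Product length = (reverse-primer end) − (forward-primer start) + 1 = 53 − 1 + 1 = 53 bp.

53 bp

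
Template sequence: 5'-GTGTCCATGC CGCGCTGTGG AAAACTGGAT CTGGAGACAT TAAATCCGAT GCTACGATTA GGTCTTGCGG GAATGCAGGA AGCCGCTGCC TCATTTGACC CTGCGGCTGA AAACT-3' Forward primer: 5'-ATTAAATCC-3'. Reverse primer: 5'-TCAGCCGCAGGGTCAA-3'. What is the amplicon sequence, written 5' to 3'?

5'-ATTAAATCCGATGCTACGATTAGGTCTTGCGGGAATGCAGGAAGCCGCTGCCTCATTTGACCCTGCGGCTGA-3'

Scanning the template, ATTAAATCC occurs at positions 39–47; this primer anneals to the bottom strand there with its 3' end pointing downstream.
Reverse complement of the reverse primer: TTGACCCTGCGGCTGA. This occurs on the top strand at positions 95–110.
The product is the template from position 39 through 110 (72 bp).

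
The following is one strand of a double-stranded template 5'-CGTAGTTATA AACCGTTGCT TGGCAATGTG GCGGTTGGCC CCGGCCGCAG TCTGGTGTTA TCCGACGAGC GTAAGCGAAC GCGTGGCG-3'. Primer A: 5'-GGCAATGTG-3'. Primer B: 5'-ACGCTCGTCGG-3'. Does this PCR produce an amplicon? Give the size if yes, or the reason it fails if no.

Yes — a 51 bp product.

Primer A (GGCAATGTG) matches the top strand at positions 22–30; it acts as a forward primer.
Primer B's reverse complement is CCGACGAGCGT, matching the top strand at positions 62–72; it acts as a reverse primer.
The 3' ends face each other across positions 22–72, giving a 51 bp product.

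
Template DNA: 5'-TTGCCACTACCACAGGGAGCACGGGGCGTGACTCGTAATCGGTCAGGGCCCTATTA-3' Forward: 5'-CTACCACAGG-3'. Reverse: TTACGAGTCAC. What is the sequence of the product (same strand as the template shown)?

The forward primer matches the template at positions 7–16.
Taking the reverse complement of TTACGAGTCAC gives GTGACTCGTAA, found at positions 28–38 on the template; the primer anneals here to the top strand with its 3' end pointing upstream.
The product is the template from position 7 through 38 (32 bp).

5'-CTACCACAGGGAGCACGGGGCGTGACTCGTAA-3'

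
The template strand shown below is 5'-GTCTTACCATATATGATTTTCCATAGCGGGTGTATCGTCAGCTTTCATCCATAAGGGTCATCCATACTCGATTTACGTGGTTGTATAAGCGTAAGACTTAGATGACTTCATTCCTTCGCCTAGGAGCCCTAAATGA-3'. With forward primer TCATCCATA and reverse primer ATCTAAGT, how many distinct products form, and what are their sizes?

Two products: 59 bp, 46 bp

The forward primer TCATCCATA matches the top strand at positions 45–53, 58–66.
The reverse primer's reverse complement is ACTTAGAT, matching at positions 96–103.
Each forward site pairs with the reverse site to give a product ending at position 103: sizes 59, 46 bp.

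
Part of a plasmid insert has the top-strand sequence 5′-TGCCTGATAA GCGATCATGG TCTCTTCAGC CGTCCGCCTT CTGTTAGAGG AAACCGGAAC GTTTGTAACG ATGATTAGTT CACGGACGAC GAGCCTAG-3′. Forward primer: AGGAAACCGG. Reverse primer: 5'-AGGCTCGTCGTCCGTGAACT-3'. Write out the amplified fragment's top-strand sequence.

Forward primer AGGAAACCGG is found on the top strand at positions 48–57.
Reverse complement of the reverse primer: AGTTCACGGACGACGAGCCT. This occurs on the top strand at positions 77–96.
The product is the template from position 48 through 96 (49 bp).

5'-AGGAAACCGGAACGTTTGTAACGATGATTAGTTCACGGACGACGAGCCT-3'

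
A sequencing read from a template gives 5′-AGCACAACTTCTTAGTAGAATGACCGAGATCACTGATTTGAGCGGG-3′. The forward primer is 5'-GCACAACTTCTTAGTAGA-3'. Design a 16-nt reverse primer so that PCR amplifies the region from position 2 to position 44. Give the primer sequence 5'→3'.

The product's 3' end on the top strand is position 44.
The reverse primer anneals to the top strand over positions 29–44, i.e. to ATCACTGATTTGAGCG.
Its sequence written 5'→3' is the reverse complement: CGCTCAAATCAGTGAT.

5'-CGCTCAAATCAGTGAT-3'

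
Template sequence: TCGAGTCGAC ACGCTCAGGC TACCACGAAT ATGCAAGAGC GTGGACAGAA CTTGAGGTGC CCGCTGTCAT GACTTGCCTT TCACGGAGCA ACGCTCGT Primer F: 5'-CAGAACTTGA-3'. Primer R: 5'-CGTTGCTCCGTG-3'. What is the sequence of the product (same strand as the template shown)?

5'-CAGAACTTGAGGTGCCCGCTGTCATGACTTGCCTTTCACGGAGCAACG-3'

The forward primer matches the template at positions 46–55.
The reverse primer's reverse complement is CACGGAGCAACG, which matches the template at positions 82–93.
The product is the template from position 46 through 93 (48 bp).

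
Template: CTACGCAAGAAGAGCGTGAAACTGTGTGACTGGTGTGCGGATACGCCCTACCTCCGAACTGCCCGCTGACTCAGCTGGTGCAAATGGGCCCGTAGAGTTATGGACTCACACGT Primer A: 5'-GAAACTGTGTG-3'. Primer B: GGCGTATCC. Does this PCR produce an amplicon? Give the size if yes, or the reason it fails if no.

Yes — a 30 bp product.

Primer A (GAAACTGTGTG) matches the top strand at positions 18–28; it acts as a forward primer.
Primer B's reverse complement is GGATACGCC, matching the top strand at positions 39–47; it acts as a reverse primer.
The 3' ends face each other across positions 18–47, giving a 30 bp product.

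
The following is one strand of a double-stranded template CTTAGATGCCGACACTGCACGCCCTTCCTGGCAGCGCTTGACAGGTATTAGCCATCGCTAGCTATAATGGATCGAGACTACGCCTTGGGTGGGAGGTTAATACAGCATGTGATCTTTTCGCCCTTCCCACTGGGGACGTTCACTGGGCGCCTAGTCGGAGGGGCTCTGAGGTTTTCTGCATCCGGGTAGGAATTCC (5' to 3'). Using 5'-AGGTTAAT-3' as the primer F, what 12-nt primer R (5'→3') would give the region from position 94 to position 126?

The product's 3' end on the top strand is position 126.
The reverse primer anneals to the top strand over positions 115–126, i.e. to TTTTCGCCCTTC.
Its sequence written 5'→3' is the reverse complement: GAAGGGCGAAAA.

5'-GAAGGGCGAAAA-3'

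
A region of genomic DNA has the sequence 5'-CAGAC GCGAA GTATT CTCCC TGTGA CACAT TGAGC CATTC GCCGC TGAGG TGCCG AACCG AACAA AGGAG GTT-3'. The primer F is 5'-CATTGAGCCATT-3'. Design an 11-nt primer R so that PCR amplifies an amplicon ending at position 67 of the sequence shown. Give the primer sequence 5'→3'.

The forward primer binds at positions 28–39; the product's 3' end on the top strand is position 67.
The reverse primer anneals to the top strand over positions 57–67, i.e. to ACCGAACAAAG.
Its sequence written 5'→3' is the reverse complement: CTTTGTTCGGT.

5'-CTTTGTTCGGT-3'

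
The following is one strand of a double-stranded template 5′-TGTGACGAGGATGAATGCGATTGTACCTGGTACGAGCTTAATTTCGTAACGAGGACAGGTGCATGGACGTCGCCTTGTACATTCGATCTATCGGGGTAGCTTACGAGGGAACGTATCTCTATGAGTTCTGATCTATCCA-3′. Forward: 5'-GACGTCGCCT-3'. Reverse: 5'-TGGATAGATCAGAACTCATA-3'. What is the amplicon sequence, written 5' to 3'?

5'-GACGTCGCCTTGTACATTCGATCTATCGGGGTAGCTTACGAGGGAACGTATCTCTATGAGTTCTGATCTATCCA-3'

Scanning the template, GACGTCGCCT occurs at positions 66–75; this primer anneals to the bottom strand there with its 3' end pointing downstream.
The reverse primer's reverse complement is TATGAGTTCTGATCTATCCA, which matches the template at positions 120–139.
The product is the template from position 66 through 139 (74 bp).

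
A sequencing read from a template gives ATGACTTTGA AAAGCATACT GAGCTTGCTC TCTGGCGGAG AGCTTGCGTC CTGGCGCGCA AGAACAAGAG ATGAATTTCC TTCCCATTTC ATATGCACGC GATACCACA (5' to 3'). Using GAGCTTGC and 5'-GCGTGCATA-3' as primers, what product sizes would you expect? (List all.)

The forward primer GAGCTTGC matches the top strand at positions 21–28, 40–47.
The reverse primer's reverse complement is TATGCACGC, matching at positions 92–100.
Each forward site pairs with the reverse site to give a product ending at position 100: sizes 80, 61 bp.

80 bp, 61 bp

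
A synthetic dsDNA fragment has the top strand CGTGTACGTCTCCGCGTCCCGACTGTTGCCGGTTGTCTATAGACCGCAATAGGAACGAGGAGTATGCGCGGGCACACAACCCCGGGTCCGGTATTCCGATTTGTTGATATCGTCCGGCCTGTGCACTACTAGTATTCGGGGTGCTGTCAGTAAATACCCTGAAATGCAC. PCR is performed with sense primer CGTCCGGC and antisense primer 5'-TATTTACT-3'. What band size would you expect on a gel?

Scanning the template, CGTCCGGC occurs at positions 111–118; this primer anneals to the bottom strand there with its 3' end pointing downstream.
The reverse primer's reverse complement is AGTAAATA, which matches the template at positions 149–156.
Amplicon spans positions 111–156: 46 bp.

46 bp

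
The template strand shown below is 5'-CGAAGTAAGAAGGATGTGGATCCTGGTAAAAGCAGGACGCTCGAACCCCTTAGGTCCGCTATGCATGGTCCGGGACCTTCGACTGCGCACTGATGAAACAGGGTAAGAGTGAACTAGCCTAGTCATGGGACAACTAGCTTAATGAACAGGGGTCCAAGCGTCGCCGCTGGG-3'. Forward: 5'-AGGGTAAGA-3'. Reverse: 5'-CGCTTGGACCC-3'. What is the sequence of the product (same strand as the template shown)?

5'-AGGGTAAGAGTGAACTAGCCTAGTCATGGGACAACTAGCTTAATGAACAGGGGTCCAAGCG-3'

The forward primer matches the template at positions 100–108.
Reverse complement of the reverse primer: GGGTCCAAGCG. This occurs on the top strand at positions 150–160.
The product is the template from position 100 through 160 (61 bp).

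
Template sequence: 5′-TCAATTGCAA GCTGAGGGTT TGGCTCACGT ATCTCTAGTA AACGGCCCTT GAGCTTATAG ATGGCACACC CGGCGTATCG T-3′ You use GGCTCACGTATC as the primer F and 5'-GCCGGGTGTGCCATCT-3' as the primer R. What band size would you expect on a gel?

Scanning the template, GGCTCACGTATC occurs at positions 22–33; this primer anneals to the bottom strand there with its 3' end pointing downstream.
Taking the reverse complement of GCCGGGTGTGCCATCT gives AGATGGCACACCCGGC, found at positions 59–74 on the template; the primer anneals here to the top strand with its 3' end pointing upstream.
Product length = (reverse-primer end) − (forward-primer start) + 1 = 74 − 22 + 1 = 53 bp.

53 bp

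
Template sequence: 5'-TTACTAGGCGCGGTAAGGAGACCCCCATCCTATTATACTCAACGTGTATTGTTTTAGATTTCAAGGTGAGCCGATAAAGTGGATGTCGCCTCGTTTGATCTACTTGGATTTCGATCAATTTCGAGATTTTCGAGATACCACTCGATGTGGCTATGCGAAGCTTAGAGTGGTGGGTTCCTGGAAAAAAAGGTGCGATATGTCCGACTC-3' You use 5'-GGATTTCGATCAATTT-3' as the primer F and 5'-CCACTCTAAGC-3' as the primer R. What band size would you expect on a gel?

65 bp

The forward primer matches the template at positions 106–121.
Reverse complement of the reverse primer: GCTTAGAGTGG. This occurs on the top strand at positions 160–170.
The product runs from position 106 to position 170, so its length is 170 − 106 + 1 = 65 bp.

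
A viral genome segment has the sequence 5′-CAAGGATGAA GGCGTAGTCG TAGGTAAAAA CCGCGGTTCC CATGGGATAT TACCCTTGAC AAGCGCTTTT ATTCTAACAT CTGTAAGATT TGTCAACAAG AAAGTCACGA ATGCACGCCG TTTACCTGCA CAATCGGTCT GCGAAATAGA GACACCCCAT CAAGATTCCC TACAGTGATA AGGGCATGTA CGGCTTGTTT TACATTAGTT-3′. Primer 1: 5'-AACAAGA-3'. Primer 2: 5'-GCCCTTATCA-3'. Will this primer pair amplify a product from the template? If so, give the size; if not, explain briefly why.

Yes — a 91 bp product.

Primer 1 (AACAAGA) matches the top strand at positions 95–101; it acts as a forward primer.
Primer 2's reverse complement is TGATAAGGGC, matching the top strand at positions 176–185; it acts as a reverse primer.
The 3' ends face each other across positions 95–185, giving a 91 bp product.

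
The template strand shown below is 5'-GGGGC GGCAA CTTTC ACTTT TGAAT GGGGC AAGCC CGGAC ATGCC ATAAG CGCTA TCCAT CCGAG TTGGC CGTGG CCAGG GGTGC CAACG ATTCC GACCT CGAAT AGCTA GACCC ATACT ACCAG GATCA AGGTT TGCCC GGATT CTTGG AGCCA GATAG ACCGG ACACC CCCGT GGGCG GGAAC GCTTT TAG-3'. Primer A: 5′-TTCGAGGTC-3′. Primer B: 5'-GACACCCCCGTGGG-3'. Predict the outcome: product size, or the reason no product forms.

No product — the primers' 3' ends point away from each other.

Primer A (TTCGAGGTC) has reverse complement GACCTCGAA, which matches the top strand at positions 96–104; primer A anneals to the top strand there with its 3' end pointing upstream toward position 96.
Primer B (GACACCCCCGTGGG) matches the top strand directly at positions 165–178; it anneals to the bottom strand with its 3' end pointing downstream toward position 178.
The 3' ends diverge (primer A extends toward position 1, primer B toward position 193), so the primers never converge on a shared product.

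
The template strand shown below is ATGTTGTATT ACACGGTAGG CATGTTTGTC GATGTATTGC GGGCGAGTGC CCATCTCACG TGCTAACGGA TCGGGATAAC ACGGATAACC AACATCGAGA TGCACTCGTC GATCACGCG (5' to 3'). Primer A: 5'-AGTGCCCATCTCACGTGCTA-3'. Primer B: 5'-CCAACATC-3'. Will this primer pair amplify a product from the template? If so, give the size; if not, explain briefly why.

No product — both primers anneal to the same strand and extend in the same direction.

Primer A (AGTGCCCATCTCACGTGCTA) matches the top strand at positions 46–65 (3' end points downstream).
Primer B (CCAACATC) also matches the top strand directly, at positions 89–96 — its reverse complement GATGTTGG is not present.
Both primers anneal to the bottom strand with 3' ends pointing the same way, so neither can prime synthesis back toward the other.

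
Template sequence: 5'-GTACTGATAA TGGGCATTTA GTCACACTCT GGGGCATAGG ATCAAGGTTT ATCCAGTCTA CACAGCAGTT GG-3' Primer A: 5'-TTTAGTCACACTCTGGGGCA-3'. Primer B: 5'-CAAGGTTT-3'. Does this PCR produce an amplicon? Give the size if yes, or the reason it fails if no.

Primer A (TTTAGTCACACTCTGGGGCA) matches the top strand at positions 17–36 (3' end points downstream).
Primer B (CAAGGTTT) also matches the top strand directly, at positions 43–50 — its reverse complement AAACCTTG is not present.
Both primers anneal to the bottom strand with 3' ends pointing the same way, so neither can prime synthesis back toward the other.

No product — both primers anneal to the same strand and extend in the same direction.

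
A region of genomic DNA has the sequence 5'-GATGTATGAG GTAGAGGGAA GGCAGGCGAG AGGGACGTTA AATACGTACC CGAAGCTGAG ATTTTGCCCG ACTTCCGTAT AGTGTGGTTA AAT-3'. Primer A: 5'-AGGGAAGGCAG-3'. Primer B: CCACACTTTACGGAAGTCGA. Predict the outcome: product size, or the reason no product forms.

Primer B (CCACACTTTACGGAAGTCGA) does not match the top strand, and its reverse complement TCGACTTCCGTAAAGTGTGG does not match either.
With no annealing site for primer B, no amplification occurs.

No product — primer B has no binding site in the template.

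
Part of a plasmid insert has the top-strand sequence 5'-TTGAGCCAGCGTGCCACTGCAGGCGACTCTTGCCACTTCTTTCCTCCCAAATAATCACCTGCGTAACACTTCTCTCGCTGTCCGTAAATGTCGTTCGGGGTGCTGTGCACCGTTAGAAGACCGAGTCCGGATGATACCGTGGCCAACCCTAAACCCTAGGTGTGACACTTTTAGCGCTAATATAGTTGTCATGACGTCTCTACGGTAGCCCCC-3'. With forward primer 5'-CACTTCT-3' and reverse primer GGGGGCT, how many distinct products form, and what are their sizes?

The forward primer CACTTCT matches the top strand at positions 34–40, 67–73.
The reverse primer's reverse complement is AGCCCCC, matching at positions 207–213.
Each forward site pairs with the reverse site to give a product ending at position 213: sizes 180, 147 bp.

Two products: 180 bp, 147 bp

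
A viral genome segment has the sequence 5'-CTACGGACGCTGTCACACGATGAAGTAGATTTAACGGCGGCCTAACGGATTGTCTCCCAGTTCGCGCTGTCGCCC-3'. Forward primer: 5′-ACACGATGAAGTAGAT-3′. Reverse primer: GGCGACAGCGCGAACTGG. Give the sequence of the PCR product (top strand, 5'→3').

The forward primer matches the template at positions 15–30.
Reverse complement of the reverse primer: CCAGTTCGCGCTGTCGCC. This occurs on the top strand at positions 57–74.
The product is the template from position 15 through 74 (60 bp).

5'-ACACGATGAAGTAGATTTAACGGCGGCCTAACGGATTGTCTCCCAGTTCGCGCTGTCGCC-3'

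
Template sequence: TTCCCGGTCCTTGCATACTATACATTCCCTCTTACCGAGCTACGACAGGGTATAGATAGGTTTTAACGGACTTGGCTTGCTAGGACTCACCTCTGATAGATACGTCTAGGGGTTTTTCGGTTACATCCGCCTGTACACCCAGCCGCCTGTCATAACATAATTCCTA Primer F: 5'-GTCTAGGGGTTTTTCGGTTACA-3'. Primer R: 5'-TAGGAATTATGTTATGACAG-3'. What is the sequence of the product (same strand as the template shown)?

5'-GTCTAGGGGTTTTTCGGTTACATCCGCCTGTACACCCAGCCGCCTGTCATAACATAATTCCTA-3'

Scanning the template, GTCTAGGGGTTTTTCGGTTACA occurs at positions 104–125; this primer anneals to the bottom strand there with its 3' end pointing downstream.
Taking the reverse complement of TAGGAATTATGTTATGACAG gives CTGTCATAACATAATTCCTA, found at positions 147–166 on the template; the primer anneals here to the top strand with its 3' end pointing upstream.
The product is the template from position 104 through 166 (63 bp).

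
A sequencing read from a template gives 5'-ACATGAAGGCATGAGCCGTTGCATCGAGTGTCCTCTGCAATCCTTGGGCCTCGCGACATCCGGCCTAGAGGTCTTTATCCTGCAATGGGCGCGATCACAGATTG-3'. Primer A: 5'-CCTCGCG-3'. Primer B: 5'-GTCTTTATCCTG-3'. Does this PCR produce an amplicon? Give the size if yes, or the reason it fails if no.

Primer A (CCTCGCG) matches the top strand at positions 49–55 (3' end points downstream).
Primer B (GTCTTTATCCTG) also matches the top strand directly, at positions 71–82 — its reverse complement CAGGATAAAGAC is not present.
Both primers anneal to the bottom strand with 3' ends pointing the same way, so neither can prime synthesis back toward the other.

No product — both primers anneal to the same strand and extend in the same direction.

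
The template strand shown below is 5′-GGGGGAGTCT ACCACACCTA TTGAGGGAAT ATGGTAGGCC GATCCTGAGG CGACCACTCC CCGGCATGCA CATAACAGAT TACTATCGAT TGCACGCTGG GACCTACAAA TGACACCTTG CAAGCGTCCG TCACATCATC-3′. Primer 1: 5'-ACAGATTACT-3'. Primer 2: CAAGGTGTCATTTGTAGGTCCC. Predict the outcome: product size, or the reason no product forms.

Primer 1 (ACAGATTACT) matches the top strand at positions 75–84; it acts as a forward primer.
Primer 2's reverse complement is GGGACCTACAAATGACACCTTG, matching the top strand at positions 99–120; it acts as a reverse primer.
The 3' ends face each other across positions 75–120, giving a 46 bp product.

Yes — a 46 bp product.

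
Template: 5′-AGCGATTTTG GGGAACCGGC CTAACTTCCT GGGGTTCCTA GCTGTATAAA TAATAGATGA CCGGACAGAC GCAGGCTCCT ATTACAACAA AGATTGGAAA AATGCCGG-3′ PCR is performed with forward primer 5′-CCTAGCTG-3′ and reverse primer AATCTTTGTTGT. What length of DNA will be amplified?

The forward primer matches the template at positions 37–44.
The reverse primer's reverse complement is ACAACAAAGATT, which matches the template at positions 84–95.
Product length = (reverse-primer end) − (forward-primer start) + 1 = 95 − 37 + 1 = 59 bp.

59 bp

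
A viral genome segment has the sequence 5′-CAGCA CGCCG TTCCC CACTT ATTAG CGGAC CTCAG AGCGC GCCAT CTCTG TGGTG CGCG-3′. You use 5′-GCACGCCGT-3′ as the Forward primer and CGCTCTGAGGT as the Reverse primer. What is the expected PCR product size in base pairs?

37 bp

Scanning the template, GCACGCCGT occurs at positions 3–11; this primer anneals to the bottom strand there with its 3' end pointing downstream.
Taking the reverse complement of CGCTCTGAGGT gives ACCTCAGAGCG, found at positions 29–39 on the template; the primer anneals here to the top strand with its 3' end pointing upstream.
Product length = (reverse-primer end) − (forward-primer start) + 1 = 39 − 3 + 1 = 37 bp.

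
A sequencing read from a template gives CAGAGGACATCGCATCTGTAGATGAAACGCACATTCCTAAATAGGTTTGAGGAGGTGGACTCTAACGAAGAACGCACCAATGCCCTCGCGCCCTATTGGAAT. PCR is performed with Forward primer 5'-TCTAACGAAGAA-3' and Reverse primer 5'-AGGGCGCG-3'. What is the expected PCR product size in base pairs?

The forward primer matches the template at positions 61–72.
Reverse complement of the reverse primer: CGCGCCCT. This occurs on the top strand at positions 87–94.
Product length = (reverse-primer end) − (forward-primer start) + 1 = 94 − 61 + 1 = 34 bp.

34 bp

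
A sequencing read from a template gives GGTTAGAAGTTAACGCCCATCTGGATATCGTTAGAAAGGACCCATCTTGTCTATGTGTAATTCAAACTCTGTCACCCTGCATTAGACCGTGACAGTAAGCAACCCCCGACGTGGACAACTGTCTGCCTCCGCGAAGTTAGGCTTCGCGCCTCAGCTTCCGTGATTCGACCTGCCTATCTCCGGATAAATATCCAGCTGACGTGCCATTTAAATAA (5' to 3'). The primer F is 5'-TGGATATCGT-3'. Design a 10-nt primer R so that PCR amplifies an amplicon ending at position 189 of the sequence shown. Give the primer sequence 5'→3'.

5'-ATTTATCCGG-3'

The forward primer binds at positions 22–31; the product's 3' end on the top strand is position 189.
The reverse primer anneals to the top strand over positions 180–189, i.e. to CCGGATAAAT.
Its sequence written 5'→3' is the reverse complement: ATTTATCCGG.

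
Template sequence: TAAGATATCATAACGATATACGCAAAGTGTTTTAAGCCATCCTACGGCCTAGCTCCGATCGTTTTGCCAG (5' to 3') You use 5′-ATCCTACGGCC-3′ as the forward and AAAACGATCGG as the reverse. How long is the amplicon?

The forward primer matches the template at positions 39–49.
Reverse complement of the reverse primer: CCGATCGTTTT. This occurs on the top strand at positions 55–65.
Amplicon spans positions 39–65: 27 bp.

27 bp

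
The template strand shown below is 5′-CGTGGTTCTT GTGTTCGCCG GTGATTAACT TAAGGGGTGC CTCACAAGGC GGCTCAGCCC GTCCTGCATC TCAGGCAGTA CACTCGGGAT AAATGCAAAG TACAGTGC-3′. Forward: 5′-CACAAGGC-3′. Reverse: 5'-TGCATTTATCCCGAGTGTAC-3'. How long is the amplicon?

Forward primer CACAAGGC is found on the top strand at positions 43–50.
Taking the reverse complement of TGCATTTATCCCGAGTGTAC gives GTACACTCGGGATAAATGCA, found at positions 78–97 on the template; the primer anneals here to the top strand with its 3' end pointing upstream.
Amplicon spans positions 43–97: 55 bp.

55 bp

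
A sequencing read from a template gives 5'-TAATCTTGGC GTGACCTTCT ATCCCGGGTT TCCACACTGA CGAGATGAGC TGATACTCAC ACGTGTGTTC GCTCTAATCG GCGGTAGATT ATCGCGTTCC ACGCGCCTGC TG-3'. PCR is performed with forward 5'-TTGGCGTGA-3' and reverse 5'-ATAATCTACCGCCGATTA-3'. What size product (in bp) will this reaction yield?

Forward primer TTGGCGTGA is found on the top strand at positions 6–14.
Reverse complement of the reverse primer: TAATCGGCGGTAGATTAT. This occurs on the top strand at positions 75–92.
The product runs from position 6 to position 92, so its length is 92 − 6 + 1 = 87 bp.

87 bp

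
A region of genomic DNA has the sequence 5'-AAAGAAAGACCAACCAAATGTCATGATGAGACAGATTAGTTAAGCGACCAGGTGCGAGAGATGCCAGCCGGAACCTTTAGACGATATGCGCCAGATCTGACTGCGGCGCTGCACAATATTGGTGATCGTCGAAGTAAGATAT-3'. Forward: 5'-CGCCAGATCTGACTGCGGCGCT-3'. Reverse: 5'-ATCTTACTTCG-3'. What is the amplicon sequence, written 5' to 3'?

5'-CGCCAGATCTGACTGCGGCGCTGCACAATATTGGTGATCGTCGAAGTAAGAT-3'

Scanning the template, CGCCAGATCTGACTGCGGCGCT occurs at positions 89–110; this primer anneals to the bottom strand there with its 3' end pointing downstream.
Reverse complement of the reverse primer: CGAAGTAAGAT. This occurs on the top strand at positions 130–140.
The product is the template from position 89 through 140 (52 bp).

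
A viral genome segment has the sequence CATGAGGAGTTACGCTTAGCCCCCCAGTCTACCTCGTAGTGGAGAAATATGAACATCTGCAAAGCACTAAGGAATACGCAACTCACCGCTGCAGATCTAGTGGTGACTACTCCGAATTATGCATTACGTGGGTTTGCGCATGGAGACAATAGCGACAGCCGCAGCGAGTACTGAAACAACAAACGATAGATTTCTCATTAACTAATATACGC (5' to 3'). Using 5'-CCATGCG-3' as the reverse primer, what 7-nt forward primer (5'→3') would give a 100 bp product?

The reverse primer's reverse complement CGCATGG matches the template at positions 137–143, so the product ends at position 143.
A 100 bp product then starts at position 143 − 100 + 1 = 44.
The forward primer is identical to the top strand there: GAAATAT.

5'-GAAATAT-3'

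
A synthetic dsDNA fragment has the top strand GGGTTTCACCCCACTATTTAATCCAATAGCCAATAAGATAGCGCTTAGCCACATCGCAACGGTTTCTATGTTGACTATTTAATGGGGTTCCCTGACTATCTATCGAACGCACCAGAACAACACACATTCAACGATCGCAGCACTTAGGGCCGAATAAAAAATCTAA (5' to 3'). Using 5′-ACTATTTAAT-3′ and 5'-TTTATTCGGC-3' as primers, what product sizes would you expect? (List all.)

The forward primer ACTATTTAAT matches the top strand at positions 13–22, 74–83.
The reverse primer's reverse complement is GCCGAATAAA, matching at positions 149–158.
Each forward site pairs with the reverse site to give a product ending at position 158: sizes 146, 85 bp.

146 bp, 85 bp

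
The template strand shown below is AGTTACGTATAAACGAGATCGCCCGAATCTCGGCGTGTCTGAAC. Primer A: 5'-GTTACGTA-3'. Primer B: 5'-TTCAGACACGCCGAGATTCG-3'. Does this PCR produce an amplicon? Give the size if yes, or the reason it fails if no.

Yes — a 42 bp product.

Primer A (GTTACGTA) matches the top strand at positions 2–9; it acts as a forward primer.
Primer B's reverse complement is CGAATCTCGGCGTGTCTGAA, matching the top strand at positions 24–43; it acts as a reverse primer.
The 3' ends face each other across positions 2–43, giving a 42 bp product.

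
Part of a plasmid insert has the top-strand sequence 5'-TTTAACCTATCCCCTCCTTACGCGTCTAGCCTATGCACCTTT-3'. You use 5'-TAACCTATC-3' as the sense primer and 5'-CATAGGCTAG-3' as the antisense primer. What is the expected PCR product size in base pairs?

Scanning the template, TAACCTATC occurs at positions 3–11; this primer anneals to the bottom strand there with its 3' end pointing downstream.
The reverse primer's reverse complement is CTAGCCTATG, which matches the template at positions 26–35.
Amplicon spans positions 3–35: 33 bp.

33 bp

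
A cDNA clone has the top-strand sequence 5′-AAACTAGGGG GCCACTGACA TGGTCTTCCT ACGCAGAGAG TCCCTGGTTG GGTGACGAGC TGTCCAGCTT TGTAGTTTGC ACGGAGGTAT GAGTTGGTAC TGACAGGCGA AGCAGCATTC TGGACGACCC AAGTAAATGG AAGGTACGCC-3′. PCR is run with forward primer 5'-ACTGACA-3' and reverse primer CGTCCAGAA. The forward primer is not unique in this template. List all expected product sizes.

113 bp, 28 bp

The forward primer ACTGACA matches the top strand at positions 14–20, 99–105.
The reverse primer's reverse complement is TTCTGGACG, matching at positions 118–126.
Each forward site pairs with the reverse site to give a product ending at position 126: sizes 113, 28 bp.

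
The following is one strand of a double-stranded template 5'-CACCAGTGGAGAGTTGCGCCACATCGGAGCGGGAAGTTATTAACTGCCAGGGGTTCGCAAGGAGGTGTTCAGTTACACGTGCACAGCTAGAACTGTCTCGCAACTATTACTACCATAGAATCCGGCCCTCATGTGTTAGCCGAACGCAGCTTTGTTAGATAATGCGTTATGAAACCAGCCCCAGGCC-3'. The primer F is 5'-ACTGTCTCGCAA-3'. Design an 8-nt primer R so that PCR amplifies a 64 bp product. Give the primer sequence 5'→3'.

5'-ACAAAGCT-3'

The forward primer binds at positions 92–103, so a 64 bp product ends at position 92 + 64 − 1 = 155.
The reverse primer anneals to the top strand over positions 148–155, i.e. to AGCTTTGT.
Its sequence written 5'→3' is the reverse complement: ACAAAGCT.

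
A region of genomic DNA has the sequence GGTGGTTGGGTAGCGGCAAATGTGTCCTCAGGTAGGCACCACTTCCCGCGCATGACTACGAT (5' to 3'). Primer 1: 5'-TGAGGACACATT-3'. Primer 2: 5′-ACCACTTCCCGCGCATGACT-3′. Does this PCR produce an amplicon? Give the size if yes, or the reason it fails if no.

Primer 1 (TGAGGACACATT) has reverse complement AATGTGTCCTCA, which matches the top strand at positions 19–30; primer 1 anneals to the top strand there with its 3' end pointing upstream toward position 19.
Primer 2 (ACCACTTCCCGCGCATGACT) matches the top strand directly at positions 38–57; it anneals to the bottom strand with its 3' end pointing downstream toward position 57.
The 3' ends diverge (primer 1 extends toward position 1, primer 2 toward position 62), so the primers never converge on a shared product.

No product — the primers' 3' ends point away from each other.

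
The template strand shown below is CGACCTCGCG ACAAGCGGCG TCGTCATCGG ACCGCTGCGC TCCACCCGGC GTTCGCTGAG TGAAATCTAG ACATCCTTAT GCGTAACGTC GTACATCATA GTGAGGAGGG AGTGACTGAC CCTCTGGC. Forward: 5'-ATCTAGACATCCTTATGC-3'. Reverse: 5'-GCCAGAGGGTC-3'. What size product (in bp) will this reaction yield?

Scanning the template, ATCTAGACATCCTTATGC occurs at positions 65–82; this primer anneals to the bottom strand there with its 3' end pointing downstream.
Taking the reverse complement of GCCAGAGGGTC gives GACCCTCTGGC, found at positions 118–128 on the template; the primer anneals here to the top strand with its 3' end pointing upstream.
Amplicon spans positions 65–128: 64 bp.

64 bp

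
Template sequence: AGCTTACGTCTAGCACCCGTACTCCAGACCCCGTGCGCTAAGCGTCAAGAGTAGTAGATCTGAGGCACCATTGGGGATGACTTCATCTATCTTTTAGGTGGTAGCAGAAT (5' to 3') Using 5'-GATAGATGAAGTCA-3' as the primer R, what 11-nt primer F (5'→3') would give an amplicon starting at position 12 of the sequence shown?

5'-AGCACCCGTAC-3'

The reverse primer's reverse complement TGACTTCATCTATC matches the template at positions 78–91; the product starts at position 12.
The forward primer is identical to the top strand over positions 12–22: AGCACCCGTAC.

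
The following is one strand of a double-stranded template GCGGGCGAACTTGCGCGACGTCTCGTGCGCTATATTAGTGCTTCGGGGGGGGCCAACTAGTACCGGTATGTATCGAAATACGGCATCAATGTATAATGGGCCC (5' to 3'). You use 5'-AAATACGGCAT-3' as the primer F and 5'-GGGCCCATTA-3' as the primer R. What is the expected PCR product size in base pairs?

28 bp

Forward primer AAATACGGCAT is found on the top strand at positions 76–86.
The reverse primer's reverse complement is TAATGGGCCC, which matches the template at positions 94–103.
Amplicon spans positions 76–103: 28 bp.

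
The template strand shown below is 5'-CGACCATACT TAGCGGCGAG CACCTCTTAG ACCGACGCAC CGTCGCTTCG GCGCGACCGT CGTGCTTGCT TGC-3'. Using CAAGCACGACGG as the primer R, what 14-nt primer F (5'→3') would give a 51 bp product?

5'-GAGCACCTCTTAGA-3'

The reverse primer's reverse complement CCGTCGTGCTTG matches the template at positions 57–68, so the product ends at position 68.
A 51 bp product then starts at position 68 − 51 + 1 = 18.
The forward primer is identical to the top strand there: GAGCACCTCTTAGA.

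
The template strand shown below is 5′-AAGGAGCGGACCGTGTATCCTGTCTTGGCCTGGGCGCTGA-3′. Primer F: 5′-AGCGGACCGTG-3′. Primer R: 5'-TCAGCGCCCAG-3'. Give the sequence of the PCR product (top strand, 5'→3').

Forward primer AGCGGACCGTG is found on the top strand at positions 5–15.
The reverse primer's reverse complement is CTGGGCGCTGA, which matches the template at positions 30–40.
The product is the template from position 5 through 40 (36 bp).

5'-AGCGGACCGTGTATCCTGTCTTGGCCTGGGCGCTGA-3'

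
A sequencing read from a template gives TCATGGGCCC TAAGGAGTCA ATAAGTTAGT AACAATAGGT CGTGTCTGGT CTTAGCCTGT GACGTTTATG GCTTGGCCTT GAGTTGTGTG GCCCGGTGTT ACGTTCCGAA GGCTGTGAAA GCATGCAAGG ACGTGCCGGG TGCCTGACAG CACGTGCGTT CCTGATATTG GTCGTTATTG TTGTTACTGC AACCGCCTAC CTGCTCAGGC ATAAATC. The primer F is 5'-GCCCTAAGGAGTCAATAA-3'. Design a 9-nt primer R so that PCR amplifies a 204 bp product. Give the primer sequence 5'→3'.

The forward primer binds at positions 7–24, so a 204 bp product ends at position 7 + 204 − 1 = 210.
The reverse primer anneals to the top strand over positions 202–210, i.e. to TGCTCAGGC.
Its sequence written 5'→3' is the reverse complement: GCCTGAGCA.

5'-GCCTGAGCA-3'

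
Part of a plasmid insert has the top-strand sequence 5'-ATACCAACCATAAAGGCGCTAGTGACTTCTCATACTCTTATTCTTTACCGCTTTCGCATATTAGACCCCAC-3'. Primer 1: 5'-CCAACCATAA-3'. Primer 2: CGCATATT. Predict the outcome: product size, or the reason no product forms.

Primer 1 (CCAACCATAA) matches the top strand at positions 4–13 (3' end points downstream).
Primer 2 (CGCATATT) also matches the top strand directly, at positions 55–62 — its reverse complement AATATGCG is not present.
Both primers anneal to the bottom strand with 3' ends pointing the same way, so neither can prime synthesis back toward the other.

No product — both primers anneal to the same strand and extend in the same direction.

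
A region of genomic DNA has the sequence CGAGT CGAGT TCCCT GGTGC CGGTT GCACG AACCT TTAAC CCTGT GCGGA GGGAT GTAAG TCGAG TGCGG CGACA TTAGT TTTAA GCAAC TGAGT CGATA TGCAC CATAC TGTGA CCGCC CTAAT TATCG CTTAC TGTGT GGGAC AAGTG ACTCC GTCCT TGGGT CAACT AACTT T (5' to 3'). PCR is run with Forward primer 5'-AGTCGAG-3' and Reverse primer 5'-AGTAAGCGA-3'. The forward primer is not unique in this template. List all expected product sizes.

The forward primer AGTCGAG matches the top strand at positions 3–9, 59–65.
The reverse primer's reverse complement is TCGCTTACT, matching at positions 128–136.
Each forward site pairs with the reverse site to give a product ending at position 136: sizes 134, 78 bp.

134 bp, 78 bp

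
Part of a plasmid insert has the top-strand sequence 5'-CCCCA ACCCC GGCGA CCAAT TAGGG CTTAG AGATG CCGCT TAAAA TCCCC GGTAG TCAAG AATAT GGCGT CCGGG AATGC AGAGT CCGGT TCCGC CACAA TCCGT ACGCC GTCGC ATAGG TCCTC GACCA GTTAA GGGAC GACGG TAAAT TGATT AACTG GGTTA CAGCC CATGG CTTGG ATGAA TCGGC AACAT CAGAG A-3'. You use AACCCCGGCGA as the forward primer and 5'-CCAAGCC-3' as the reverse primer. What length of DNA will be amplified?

Scanning the template, AACCCCGGCGA occurs at positions 5–15; this primer anneals to the bottom strand there with its 3' end pointing downstream.
The reverse primer's reverse complement is GGCTTGG, which matches the template at positions 174–180.
The product runs from position 5 to position 180, so its length is 180 − 5 + 1 = 176 bp.

176 bp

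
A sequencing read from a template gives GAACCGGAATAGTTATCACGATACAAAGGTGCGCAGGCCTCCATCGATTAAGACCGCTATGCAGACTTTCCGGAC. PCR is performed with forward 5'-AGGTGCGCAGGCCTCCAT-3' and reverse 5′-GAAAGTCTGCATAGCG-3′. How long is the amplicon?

Scanning the template, AGGTGCGCAGGCCTCCAT occurs at positions 27–44; this primer anneals to the bottom strand there with its 3' end pointing downstream.
Reverse complement of the reverse primer: CGCTATGCAGACTTTC. This occurs on the top strand at positions 55–70.
Product length = (reverse-primer end) − (forward-primer start) + 1 = 70 − 27 + 1 = 44 bp.

44 bp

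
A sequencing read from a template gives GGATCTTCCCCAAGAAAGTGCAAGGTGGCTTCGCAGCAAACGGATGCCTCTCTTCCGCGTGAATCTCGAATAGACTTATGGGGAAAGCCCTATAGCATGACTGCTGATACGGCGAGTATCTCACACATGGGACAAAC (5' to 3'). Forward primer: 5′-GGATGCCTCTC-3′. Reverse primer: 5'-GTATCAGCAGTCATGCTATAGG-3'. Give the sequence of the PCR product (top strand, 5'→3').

The forward primer matches the template at positions 42–52.
Taking the reverse complement of GTATCAGCAGTCATGCTATAGG gives CCTATAGCATGACTGCTGATAC, found at positions 89–110 on the template; the primer anneals here to the top strand with its 3' end pointing upstream.
The product is the template from position 42 through 110 (69 bp).

5'-GGATGCCTCTCTTCCGCGTGAATCTCGAATAGACTTATGGGGAAAGCCCTATAGCATGACTGCTGATAC-3'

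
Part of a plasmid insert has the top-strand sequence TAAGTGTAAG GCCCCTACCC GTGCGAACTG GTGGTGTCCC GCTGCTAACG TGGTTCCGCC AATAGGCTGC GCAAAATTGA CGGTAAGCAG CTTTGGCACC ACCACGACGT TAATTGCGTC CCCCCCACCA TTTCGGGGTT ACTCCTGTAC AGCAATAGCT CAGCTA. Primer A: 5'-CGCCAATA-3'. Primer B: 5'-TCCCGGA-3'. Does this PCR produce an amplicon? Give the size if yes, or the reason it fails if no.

Primer B (TCCCGGA) does not match the top strand, and its reverse complement TCCGGGA does not match either.
With no annealing site for primer B, no amplification occurs.

No product — primer B has no binding site in the template.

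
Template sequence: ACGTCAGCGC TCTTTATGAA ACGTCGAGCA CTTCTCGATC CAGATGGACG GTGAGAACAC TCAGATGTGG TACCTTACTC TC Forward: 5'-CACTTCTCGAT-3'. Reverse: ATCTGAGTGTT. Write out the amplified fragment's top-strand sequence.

5'-CACTTCTCGATCCAGATGGACGGTGAGAACACTCAGAT-3'

The forward primer matches the template at positions 29–39.
The reverse primer's reverse complement is AACACTCAGAT, which matches the template at positions 56–66.
The product is the template from position 29 through 66 (38 bp).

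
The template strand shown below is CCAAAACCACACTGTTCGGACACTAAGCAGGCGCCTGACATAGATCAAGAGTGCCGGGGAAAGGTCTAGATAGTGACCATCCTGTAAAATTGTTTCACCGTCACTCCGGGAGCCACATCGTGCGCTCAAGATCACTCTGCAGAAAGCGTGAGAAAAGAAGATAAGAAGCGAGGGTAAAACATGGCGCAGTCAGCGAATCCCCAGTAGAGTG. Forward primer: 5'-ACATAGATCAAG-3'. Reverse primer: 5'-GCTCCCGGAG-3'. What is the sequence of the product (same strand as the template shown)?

Scanning the template, ACATAGATCAAG occurs at positions 38–49; this primer anneals to the bottom strand there with its 3' end pointing downstream.
Taking the reverse complement of GCTCCCGGAG gives CTCCGGGAGC, found at positions 104–113 on the template; the primer anneals here to the top strand with its 3' end pointing upstream.
The product is the template from position 38 through 113 (76 bp).

5'-ACATAGATCAAGAGTGCCGGGGAAAGGTCTAGATAGTGACCATCCTGTAAAATTGTTTCACCGTCACTCCGGGAGC-3'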